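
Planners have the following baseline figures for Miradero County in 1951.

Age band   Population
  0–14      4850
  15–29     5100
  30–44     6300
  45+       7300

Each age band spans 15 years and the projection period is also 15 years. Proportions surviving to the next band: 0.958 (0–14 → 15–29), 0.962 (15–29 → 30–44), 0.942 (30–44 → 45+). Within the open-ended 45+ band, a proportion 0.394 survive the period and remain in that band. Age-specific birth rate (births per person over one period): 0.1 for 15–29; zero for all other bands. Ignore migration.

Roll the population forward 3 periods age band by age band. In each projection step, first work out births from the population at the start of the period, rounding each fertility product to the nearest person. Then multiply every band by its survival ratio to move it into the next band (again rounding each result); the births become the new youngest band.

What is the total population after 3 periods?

8363

— Period 1 —
Births: 5100 × 0.1 = 510
15–29: 4850 × 0.958 = 4646
30–44: 5100 × 0.962 = 4906
45+: 6300 × 0.942 + 7300 × 0.394 = 5935 + 2876 = 8811
End of period: [510, 4646, 4906, 8811]
— Period 2 —
Births: 4646 × 0.1 = 465
15–29: 510 × 0.958 = 489
30–44: 4646 × 0.962 = 4469
45+: 4906 × 0.942 + 8811 × 0.394 = 4621 + 3472 = 8093
End of period: [465, 489, 4469, 8093]
— Period 3 —
Births: 489 × 0.1 = 49
15–29: 465 × 0.958 = 445
30–44: 489 × 0.962 = 470
45+: 4469 × 0.942 + 8093 × 0.394 = 4210 + 3189 = 7399
End of period: [49, 445, 470, 7399]
Total after period 3: 49 + 445 + 470 + 7399 = 8363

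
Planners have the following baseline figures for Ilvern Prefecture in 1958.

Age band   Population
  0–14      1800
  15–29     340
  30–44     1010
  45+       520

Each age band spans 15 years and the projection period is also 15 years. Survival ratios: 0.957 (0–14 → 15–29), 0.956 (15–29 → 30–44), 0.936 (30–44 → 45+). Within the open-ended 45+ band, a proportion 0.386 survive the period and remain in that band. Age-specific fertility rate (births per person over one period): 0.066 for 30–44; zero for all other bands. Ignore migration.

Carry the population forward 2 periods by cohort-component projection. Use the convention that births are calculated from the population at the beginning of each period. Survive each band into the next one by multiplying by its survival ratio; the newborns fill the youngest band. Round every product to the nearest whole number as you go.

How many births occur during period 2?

21

Period 1.
Births: 1010 × 0.066 = 67
15–29: 1800 × 0.957 = 1723
30–44: 340 × 0.956 = 325
45+: 1010 × 0.936 + 520 × 0.386 = 945 + 201 = 1146
Giving 67 / 1723 / 325 / 1146.
Period 2.
Births: 325 × 0.066 = 21
15–29: 67 × 0.957 = 64
30–44: 1723 × 0.956 = 1647
45+: 325 × 0.936 + 1146 × 0.386 = 304 + 442 = 746
Giving 21 / 64 / 1647 / 746.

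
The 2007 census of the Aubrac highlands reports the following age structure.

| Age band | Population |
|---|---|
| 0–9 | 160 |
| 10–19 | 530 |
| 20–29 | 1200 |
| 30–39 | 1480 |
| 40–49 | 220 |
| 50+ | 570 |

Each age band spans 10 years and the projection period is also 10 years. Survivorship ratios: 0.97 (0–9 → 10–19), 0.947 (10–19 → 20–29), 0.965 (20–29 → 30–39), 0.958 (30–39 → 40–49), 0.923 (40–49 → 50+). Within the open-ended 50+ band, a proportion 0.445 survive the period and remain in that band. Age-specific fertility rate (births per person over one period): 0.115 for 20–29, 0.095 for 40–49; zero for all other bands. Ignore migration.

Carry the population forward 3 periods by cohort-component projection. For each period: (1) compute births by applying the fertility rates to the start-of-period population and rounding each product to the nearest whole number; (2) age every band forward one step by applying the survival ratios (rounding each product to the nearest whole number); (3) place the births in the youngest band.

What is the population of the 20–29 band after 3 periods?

(Bands numbered youngest = 1 to oldest = 6.)
After projecting period 1:
Births: 1200 × 0.115 = 138 ; 220 × 0.095 = 21 — total 159
Band 2: 160 × 0.97 = 155
Band 3: 530 × 0.947 = 502
Band 4: 1200 × 0.965 = 1158
Band 5: 1480 × 0.958 = 1418
Band 6: 220 × 0.923 + 570 × 0.445 = 203 + 254 = 457
End of period: [159, 155, 502, 1158, 1418, 457]
After projecting period 2:
Births: 502 × 0.115 = 58 ; 1418 × 0.095 = 135 — total 193
Band 2: 159 × 0.97 = 154
Band 3: 155 × 0.947 = 147
Band 4: 502 × 0.965 = 484
Band 5: 1158 × 0.958 = 1109
Band 6: 1418 × 0.923 + 457 × 0.445 = 1309 + 203 = 1512
End of period: [193, 154, 147, 484, 1109, 1512]
After projecting period 3:
Births: 147 × 0.115 = 17 ; 1109 × 0.095 = 105 — total 122
Band 2: 193 × 0.97 = 187
Band 3: 154 × 0.947 = 146
Band 4: 147 × 0.965 = 142
Band 5: 484 × 0.958 = 464
Band 6: 1109 × 0.923 + 1512 × 0.445 = 1024 + 673 = 1697
End of period: [122, 187, 146, 142, 464, 1697]

146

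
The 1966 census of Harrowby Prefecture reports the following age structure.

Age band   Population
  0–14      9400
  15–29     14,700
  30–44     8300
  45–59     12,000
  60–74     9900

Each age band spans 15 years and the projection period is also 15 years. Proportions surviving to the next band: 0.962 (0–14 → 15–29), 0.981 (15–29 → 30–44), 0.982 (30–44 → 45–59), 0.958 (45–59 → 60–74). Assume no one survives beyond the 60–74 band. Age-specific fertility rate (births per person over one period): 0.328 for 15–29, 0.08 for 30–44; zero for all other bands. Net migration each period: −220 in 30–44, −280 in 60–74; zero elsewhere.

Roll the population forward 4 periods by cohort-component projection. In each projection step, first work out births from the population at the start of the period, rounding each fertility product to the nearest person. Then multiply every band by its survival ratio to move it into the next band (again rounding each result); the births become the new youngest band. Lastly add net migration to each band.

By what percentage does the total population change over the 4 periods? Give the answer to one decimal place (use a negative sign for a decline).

Call the groups 1 to 5, youngest first.
Period 1:
Births: 14700 × 0.328 = 4822  |  8300 × 0.08 = 664 → 5486
Group 2: 9400 × 0.962 = 9043
Group 3: 14700 × 0.981 = 14421
Group 4: 8300 × 0.982 = 8151
Group 5: 12000 × 0.958 = 11496
Net migration: Group 3 − 220 → 14201; Group 5 − 280 → 11216
Giving 5486 / 9043 / 14201 / 8151 / 11216.
Period 2:
Births: 9043 × 0.328 = 2966  |  14201 × 0.08 = 1136 → 4102
Group 2: 5486 × 0.962 = 5278
Group 3: 9043 × 0.981 = 8871
Group 4: 14201 × 0.982 = 13945
Group 5: 8151 × 0.958 = 7809
Net migration: Group 3 − 220 → 8651; Group 5 − 280 → 7529
Giving 4102 / 5278 / 8651 / 13945 / 7529.
Period 3:
Births: 5278 × 0.328 = 1731  |  8651 × 0.08 = 692 → 2423
Group 2: 4102 × 0.962 = 3946
Group 3: 5278 × 0.981 = 5178
Group 4: 8651 × 0.982 = 8495
Group 5: 13945 × 0.958 = 13359
Net migration: Group 3 − 220 → 4958; Group 5 − 280 → 13079
Giving 2423 / 3946 / 4958 / 8495 / 13079.
Period 4:
Births: 3946 × 0.328 = 1294  |  4958 × 0.08 = 397 → 1691
Group 2: 2423 × 0.962 = 2331
Group 3: 3946 × 0.981 = 3871
Group 4: 4958 × 0.982 = 4869
Group 5: 8495 × 0.958 = 8138
Net migration: Group 3 − 220 → 3651; Group 5 − 280 → 7858
Giving 1691 / 2331 / 3651 / 4869 / 7858.
Total: 54300 → 20400; change = -33900; percentage change = -62.4%

-62.4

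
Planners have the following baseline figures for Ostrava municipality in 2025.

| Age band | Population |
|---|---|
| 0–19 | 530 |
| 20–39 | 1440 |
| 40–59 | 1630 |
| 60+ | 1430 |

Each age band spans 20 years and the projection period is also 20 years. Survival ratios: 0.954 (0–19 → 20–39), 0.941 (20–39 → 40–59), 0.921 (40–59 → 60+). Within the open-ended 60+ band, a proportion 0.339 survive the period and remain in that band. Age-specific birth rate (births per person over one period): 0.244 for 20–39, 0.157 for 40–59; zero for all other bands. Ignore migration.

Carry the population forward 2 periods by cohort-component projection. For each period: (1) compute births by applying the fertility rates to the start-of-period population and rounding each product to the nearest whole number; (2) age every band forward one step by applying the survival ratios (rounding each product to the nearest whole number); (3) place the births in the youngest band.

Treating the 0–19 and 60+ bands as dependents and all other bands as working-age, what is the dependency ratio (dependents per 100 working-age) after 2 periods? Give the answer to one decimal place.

213.9

After projecting period 1:
Births: 1440 × 0.244 = 351 ; 1630 × 0.157 = 256 → 607
20–39: 530 × 0.954 = 506
40–59: 1440 × 0.941 = 1355
60+: 1630 × 0.921 + 1430 × 0.339 = 1501 + 485 = 1986
Population now: 0–19=607, 20–39=506, 40–59=1355, 60+=1986
After projecting period 2:
Births: 506 × 0.244 = 123 ; 1355 × 0.157 = 213 → 336
20–39: 607 × 0.954 = 579
40–59: 506 × 0.941 = 476
60+: 1355 × 0.921 + 1986 × 0.339 = 1248 + 673 = 1921
Population now: 0–19=336, 20–39=579, 40–59=476, 60+=1921
Dependents (band 0–19 + band 60+) = 336 + 1921 = 2257; working-age = 1055; ratio = 2257/1055 × 100 = 213.9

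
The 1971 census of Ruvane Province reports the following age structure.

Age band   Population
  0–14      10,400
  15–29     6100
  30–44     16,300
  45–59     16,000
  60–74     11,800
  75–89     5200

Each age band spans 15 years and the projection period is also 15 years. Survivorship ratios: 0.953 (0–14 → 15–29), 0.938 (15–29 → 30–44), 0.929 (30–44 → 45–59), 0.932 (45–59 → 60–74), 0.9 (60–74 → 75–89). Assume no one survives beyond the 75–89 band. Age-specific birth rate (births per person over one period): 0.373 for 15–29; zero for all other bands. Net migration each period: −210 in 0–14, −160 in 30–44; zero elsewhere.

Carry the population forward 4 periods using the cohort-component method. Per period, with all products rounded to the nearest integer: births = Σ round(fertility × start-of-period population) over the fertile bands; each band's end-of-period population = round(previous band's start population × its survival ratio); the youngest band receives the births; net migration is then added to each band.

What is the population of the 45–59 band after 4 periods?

1566

Period 1.
Births: 6100 × 0.373 = 2275
15–29: 10400 × 0.953 = 9911
30–44: 6100 × 0.938 = 5722
45–59: 16300 × 0.929 = 15143
60–74: 16000 × 0.932 = 14912
75–89: 11800 × 0.9 = 10620
Net migration: 0–14 − 210 → 2065; 30–44 − 160 → 5562
→ [2065, 9911, 5562, 15143, 14912, 10620]
Period 2.
Births: 9911 × 0.373 = 3697
15–29: 2065 × 0.953 = 1968
30–44: 9911 × 0.938 = 9297
45–59: 5562 × 0.929 = 5167
60–74: 15143 × 0.932 = 14113
75–89: 14912 × 0.9 = 13421
Net migration: 0–14 − 210 → 3487; 30–44 − 160 → 9137
→ [3487, 1968, 9137, 5167, 14113, 13421]
Period 3.
Births: 1968 × 0.373 = 734
15–29: 3487 × 0.953 = 3323
30–44: 1968 × 0.938 = 1846
45–59: 9137 × 0.929 = 8488
60–74: 5167 × 0.932 = 4816
75–89: 14113 × 0.9 = 12702
Net migration: 0–14 − 210 → 524; 30–44 − 160 → 1686
→ [524, 3323, 1686, 8488, 4816, 12702]
Period 4.
Births: 3323 × 0.373 = 1239
15–29: 524 × 0.953 = 499
30–44: 3323 × 0.938 = 3117
45–59: 1686 × 0.929 = 1566
60–74: 8488 × 0.932 = 7911
75–89: 4816 × 0.9 = 4334
Net migration: 0–14 − 210 → 1029; 30–44 − 160 → 2957
→ [1029, 499, 2957, 1566, 7911, 4334]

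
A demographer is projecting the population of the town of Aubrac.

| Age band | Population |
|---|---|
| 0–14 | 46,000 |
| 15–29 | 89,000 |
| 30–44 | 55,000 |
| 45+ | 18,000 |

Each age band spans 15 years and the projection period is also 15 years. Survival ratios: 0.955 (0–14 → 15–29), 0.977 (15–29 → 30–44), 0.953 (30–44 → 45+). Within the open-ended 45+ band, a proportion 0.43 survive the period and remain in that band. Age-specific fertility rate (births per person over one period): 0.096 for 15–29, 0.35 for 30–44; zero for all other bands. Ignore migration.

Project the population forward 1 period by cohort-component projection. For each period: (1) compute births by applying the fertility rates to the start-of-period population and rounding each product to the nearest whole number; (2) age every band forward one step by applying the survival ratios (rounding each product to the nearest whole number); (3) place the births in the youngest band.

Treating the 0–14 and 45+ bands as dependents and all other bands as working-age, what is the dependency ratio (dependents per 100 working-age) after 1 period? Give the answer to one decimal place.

67.2

(Bands numbered youngest = 1 to oldest = 4.)
Period 1:
Births: 89000 * 0.096 = 8544 ; 55000 * 0.35 = 19250 ⇒ total 27794
Band 2: 46000 * 0.955 = 43930
Band 3: 89000 * 0.977 = 86953
Band 4: 55000 * 0.953 + 18000 * 0.43 = 52415 + 7740 = 60155
End of period: [27794, 43930, 86953, 60155]
Dependents (band 0–14 + band 45+) = 27794 + 60155 = 87949; working-age = 130883; ratio = 87949/130883 × 100 = 67.2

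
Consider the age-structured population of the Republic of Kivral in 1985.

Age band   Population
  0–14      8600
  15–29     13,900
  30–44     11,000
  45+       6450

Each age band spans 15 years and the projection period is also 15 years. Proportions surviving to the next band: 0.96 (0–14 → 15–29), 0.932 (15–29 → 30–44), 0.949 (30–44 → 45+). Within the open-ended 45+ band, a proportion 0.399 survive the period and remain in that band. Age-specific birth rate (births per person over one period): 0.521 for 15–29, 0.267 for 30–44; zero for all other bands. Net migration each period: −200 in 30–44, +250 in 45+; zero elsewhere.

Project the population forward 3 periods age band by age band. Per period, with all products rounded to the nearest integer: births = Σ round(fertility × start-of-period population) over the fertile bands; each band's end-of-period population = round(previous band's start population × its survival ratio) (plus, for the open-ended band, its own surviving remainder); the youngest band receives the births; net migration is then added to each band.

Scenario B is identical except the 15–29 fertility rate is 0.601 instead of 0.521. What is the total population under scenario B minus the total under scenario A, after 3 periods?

— Period 1 —
Births: 13900 × 0.521 = 7242 ; 11000 × 0.267 = 2937 — total 10179
15–29: 8600 × 0.96 = 8256
30–44: 13900 × 0.932 = 12955
45+: 11000 × 0.949 + 6450 × 0.399 = 10439 + 2574 = 13013
Net migration: 30–44 − 200 → 12755; 45+ + 250 → 13263
End of period: [10179, 8256, 12755, 13263]
— Period 2 —
Births: 8256 × 0.521 = 4301 ; 12755 × 0.267 = 3406 — total 7707
15–29: 10179 × 0.96 = 9772
30–44: 8256 × 0.932 = 7695
45+: 12755 × 0.949 + 13263 × 0.399 = 12104 + 5292 = 17396
Net migration: 30–44 − 200 → 7495; 45+ + 250 → 17646
End of period: [7707, 9772, 7495, 17646]
— Period 3 —
Births: 9772 × 0.521 = 5091 ; 7495 × 0.267 = 2001 — total 7092
15–29: 7707 × 0.96 = 7399
30–44: 9772 × 0.932 = 9108
45+: 7495 × 0.949 + 17646 × 0.399 = 7113 + 7041 = 14154
Net migration: 30–44 − 200 → 8908; 45+ + 250 → 14404
End of period: [7092, 7399, 8908, 14404]
Scenario A total after 3 periods: 37803
Scenario B projection —
— Period 1 —
Births: 13900 × 0.601 = 8354 ; 11000 × 0.267 = 2937 — total 11291
15–29: 8600 × 0.96 = 8256
30–44: 13900 × 0.932 = 12955
45+: 11000 × 0.949 + 6450 × 0.399 = 10439 + 2574 = 13013
Net migration: 30–44 − 200 → 12755; 45+ + 250 → 13263
End of period: [11291, 8256, 12755, 13263]
— Period 2 —
Births: 8256 × 0.601 = 4962 ; 12755 × 0.267 = 3406 — total 8368
15–29: 11291 × 0.96 = 10839
30–44: 8256 × 0.932 = 7695
45+: 12755 × 0.949 + 13263 × 0.399 = 12104 + 5292 = 17396
Net migration: 30–44 − 200 → 7495; 45+ + 250 → 17646
End of period: [8368, 10839, 7495, 17646]
— Period 3 —
Births: 10839 × 0.601 = 6514 ; 7495 × 0.267 = 2001 — total 8515
15–29: 8368 × 0.96 = 8033
30–44: 10839 × 0.932 = 10102
45+: 7495 × 0.949 + 17646 × 0.399 = 7113 + 7041 = 14154
Net migration: 30–44 − 200 → 9902; 45+ + 250 → 14404
End of period: [8515, 8033, 9902, 14404]
Scenario B total after 3 periods: 40854
Difference B − A = 40854 − 37803 = 3051

3051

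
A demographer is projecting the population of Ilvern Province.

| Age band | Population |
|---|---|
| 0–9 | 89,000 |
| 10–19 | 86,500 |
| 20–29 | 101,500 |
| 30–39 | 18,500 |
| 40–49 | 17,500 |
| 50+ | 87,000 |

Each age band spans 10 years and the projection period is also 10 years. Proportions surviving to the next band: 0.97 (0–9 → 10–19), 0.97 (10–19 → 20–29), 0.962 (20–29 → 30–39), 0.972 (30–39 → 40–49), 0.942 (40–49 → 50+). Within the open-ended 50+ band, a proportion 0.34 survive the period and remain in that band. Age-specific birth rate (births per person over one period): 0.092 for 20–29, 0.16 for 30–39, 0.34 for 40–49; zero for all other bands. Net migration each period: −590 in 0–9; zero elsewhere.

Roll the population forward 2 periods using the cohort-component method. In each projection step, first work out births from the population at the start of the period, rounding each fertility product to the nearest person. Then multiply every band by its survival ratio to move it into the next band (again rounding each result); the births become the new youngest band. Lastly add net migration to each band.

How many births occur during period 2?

— Period 1 —
Births: 101500 × 0.092 = 9338, 18500 × 0.16 = 2960, 17500 × 0.34 = 5950 ⇒ total 18248
10–19: 89000 × 0.97 = 86330
20–29: 86500 × 0.97 = 83905
30–39: 101500 × 0.962 = 97643
40–49: 18500 × 0.972 = 17982
50+: 17500 × 0.942 + 87000 × 0.34 = 16485 + 29580 = 46065
Net migration: 0–9 − 590 → 17658
Population now: 0–9=17658, 10–19=86330, 20–29=83905, 30–39=97643, 40–49=17982, 50+=46065
— Period 2 —
Births: 83905 × 0.092 = 7719, 97643 × 0.16 = 15623, 17982 × 0.34 = 6114 ⇒ total 29456
10–19: 17658 × 0.97 = 17128
20–29: 86330 × 0.97 = 83740
30–39: 83905 × 0.962 = 80717
40–49: 97643 × 0.972 = 94909
50+: 17982 × 0.942 + 46065 × 0.34 = 16939 + 15662 = 32601
Net migration: 0–9 − 590 → 28866
Population now: 0–9=28866, 10–19=17128, 20–29=83740, 30–39=80717, 40–49=94909, 50+=32601

29456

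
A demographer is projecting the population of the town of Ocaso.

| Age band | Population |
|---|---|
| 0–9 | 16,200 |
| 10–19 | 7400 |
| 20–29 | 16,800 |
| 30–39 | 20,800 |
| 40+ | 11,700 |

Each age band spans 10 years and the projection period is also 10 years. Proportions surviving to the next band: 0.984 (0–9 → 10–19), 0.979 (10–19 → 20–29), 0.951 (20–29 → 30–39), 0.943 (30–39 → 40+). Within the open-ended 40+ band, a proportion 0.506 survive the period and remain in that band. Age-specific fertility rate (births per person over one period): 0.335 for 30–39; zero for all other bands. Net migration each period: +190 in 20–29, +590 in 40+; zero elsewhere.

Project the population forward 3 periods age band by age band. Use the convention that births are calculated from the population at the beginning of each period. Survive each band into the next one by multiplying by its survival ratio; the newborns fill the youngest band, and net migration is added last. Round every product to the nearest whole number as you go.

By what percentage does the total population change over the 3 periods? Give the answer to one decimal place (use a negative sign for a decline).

-29.5

Let band 1 be 0–9 through band 5 = 40+.
After projecting period 1:
Births: 20800 × 0.335 = 6968
Band 2: 16200 × 0.984 = 15941
Band 3: 7400 × 0.979 = 7245
Band 4: 16800 × 0.951 = 15977
Band 5: 20800 × 0.943 + 11700 × 0.506 = 19614 + 5920 = 25534
Net migration: Band 3 + 190 → 7435; Band 5 + 590 → 26124
End of period: [6968, 15941, 7435, 15977, 26124]
After projecting period 2:
Births: 15977 × 0.335 = 5352
Band 2: 6968 × 0.984 = 6857
Band 3: 15941 × 0.979 = 15606
Band 4: 7435 × 0.951 = 7071
Band 5: 15977 × 0.943 + 26124 × 0.506 = 15066 + 13219 = 28285
Net migration: Band 3 + 190 → 15796; Band 5 + 590 → 28875
End of period: [5352, 6857, 15796, 7071, 28875]
After projecting period 3:
Births: 7071 × 0.335 = 2369
Band 2: 5352 × 0.984 = 5266
Band 3: 6857 × 0.979 = 6713
Band 4: 15796 × 0.951 = 15022
Band 5: 7071 × 0.943 + 28875 × 0.506 = 6668 + 14611 = 21279
Net migration: Band 3 + 190 → 6903; Band 5 + 590 → 21869
End of period: [2369, 5266, 6903, 15022, 21869]
Total: 72900 → 51429; change = -21471; percentage change = -29.5%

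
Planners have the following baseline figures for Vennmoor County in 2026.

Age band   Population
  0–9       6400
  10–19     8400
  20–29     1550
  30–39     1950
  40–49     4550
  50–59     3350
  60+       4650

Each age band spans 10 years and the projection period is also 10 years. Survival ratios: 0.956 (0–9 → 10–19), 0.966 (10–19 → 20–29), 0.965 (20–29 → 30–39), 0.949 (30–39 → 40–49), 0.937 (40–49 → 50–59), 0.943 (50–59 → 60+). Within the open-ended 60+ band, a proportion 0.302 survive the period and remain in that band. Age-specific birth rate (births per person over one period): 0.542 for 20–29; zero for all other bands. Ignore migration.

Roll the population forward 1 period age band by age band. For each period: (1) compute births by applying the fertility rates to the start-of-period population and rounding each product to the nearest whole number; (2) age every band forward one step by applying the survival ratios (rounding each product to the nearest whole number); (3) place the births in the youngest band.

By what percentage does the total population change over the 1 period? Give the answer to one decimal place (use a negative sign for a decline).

(Groups numbered youngest = 1 to oldest = 7.)
[period 1]
Births: 1550 × 0.542 = 840
Group 2: 6400 × 0.956 = 6118
Group 3: 8400 × 0.966 = 8114
Group 4: 1550 × 0.965 = 1496
Group 5: 1950 × 0.949 = 1851
Group 6: 4550 × 0.937 = 4263
Group 7: 3350 × 0.943 + 4650 × 0.302 = 3159 + 1404 = 4563
Population now: 0–9=840, 10–19=6118, 20–29=8114, 30–39=1496, 40–49=1851, 50–59=4263, 60+=4563
Total: 30850 → 27245; change = -3605; percentage change = -11.7%

-11.7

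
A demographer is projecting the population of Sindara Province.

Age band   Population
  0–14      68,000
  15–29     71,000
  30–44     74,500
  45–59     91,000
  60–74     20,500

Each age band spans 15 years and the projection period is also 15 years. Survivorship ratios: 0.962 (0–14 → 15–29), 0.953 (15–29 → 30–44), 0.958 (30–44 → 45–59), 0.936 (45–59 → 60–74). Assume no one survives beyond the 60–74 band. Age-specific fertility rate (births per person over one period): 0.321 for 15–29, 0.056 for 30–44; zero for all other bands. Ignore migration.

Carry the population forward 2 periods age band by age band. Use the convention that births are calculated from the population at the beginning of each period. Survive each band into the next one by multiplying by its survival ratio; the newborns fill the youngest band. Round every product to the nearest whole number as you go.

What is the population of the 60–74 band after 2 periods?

Period 1.
Births: 71000 * 0.321 = 22791, 74500 * 0.056 = 4172 ⇒ total 26963
15–29: 68000 * 0.962 = 65416
30–44: 71000 * 0.953 = 67663
45–59: 74500 * 0.958 = 71371
60–74: 91000 * 0.936 = 85176
Population now: 0–14=26963, 15–29=65416, 30–44=67663, 45–59=71371, 60–74=85176
Period 2.
Births: 65416 * 0.321 = 20999, 67663 * 0.056 = 3789 ⇒ total 24788
15–29: 26963 * 0.962 = 25938
30–44: 65416 * 0.953 = 62341
45–59: 67663 * 0.958 = 64821
60–74: 71371 * 0.936 = 66803
Population now: 0–14=24788, 15–29=25938, 30–44=62341, 45–59=64821, 60–74=66803

66803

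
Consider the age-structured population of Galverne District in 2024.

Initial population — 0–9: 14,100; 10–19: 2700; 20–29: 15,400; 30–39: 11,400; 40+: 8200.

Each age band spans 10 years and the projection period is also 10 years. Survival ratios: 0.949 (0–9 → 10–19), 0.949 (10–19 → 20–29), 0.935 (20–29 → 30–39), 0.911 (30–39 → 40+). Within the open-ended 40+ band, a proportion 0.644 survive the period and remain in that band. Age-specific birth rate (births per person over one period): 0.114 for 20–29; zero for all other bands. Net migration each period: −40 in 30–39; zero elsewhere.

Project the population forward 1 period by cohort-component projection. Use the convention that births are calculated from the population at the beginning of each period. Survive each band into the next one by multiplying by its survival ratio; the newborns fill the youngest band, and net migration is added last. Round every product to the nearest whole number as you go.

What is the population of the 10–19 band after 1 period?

13381

Period 1.
Births: 15400 × 0.114 = 1756
10–19: 14100 × 0.949 = 13381
20–29: 2700 × 0.949 = 2562
30–39: 15400 × 0.935 = 14399
40+: 11400 × 0.911 + 8200 × 0.644 = 10385 + 5281 = 15666
Net migration: 30–39 − 40 → 14359
Giving 1756 / 13381 / 2562 / 14359 / 15666.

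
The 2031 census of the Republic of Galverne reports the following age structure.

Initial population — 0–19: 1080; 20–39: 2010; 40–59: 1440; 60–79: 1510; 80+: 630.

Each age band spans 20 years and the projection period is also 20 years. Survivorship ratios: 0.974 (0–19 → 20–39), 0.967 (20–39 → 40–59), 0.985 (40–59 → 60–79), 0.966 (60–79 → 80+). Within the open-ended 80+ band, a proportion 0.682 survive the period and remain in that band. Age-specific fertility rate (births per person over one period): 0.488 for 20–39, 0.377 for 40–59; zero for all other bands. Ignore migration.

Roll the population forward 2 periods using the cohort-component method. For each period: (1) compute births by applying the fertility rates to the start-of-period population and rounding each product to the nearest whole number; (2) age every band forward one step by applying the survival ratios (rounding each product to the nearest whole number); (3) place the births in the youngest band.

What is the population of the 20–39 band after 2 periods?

(Groups numbered youngest = 1 to oldest = 5.)
Period 1.
Births: 2010 * 0.488 = 981, 1440 * 0.377 = 543 → total 1524
Group 2: 1080 * 0.974 = 1052
Group 3: 2010 * 0.967 = 1944
Group 4: 1440 * 0.985 = 1418
Group 5: 1510 * 0.966 + 630 * 0.682 = 1459 + 430 = 1889
Population now: 0–19=1524, 20–39=1052, 40–59=1944, 60–79=1418, 80+=1889
Period 2.
Births: 1052 * 0.488 = 513, 1944 * 0.377 = 733 → total 1246
Group 2: 1524 * 0.974 = 1484
Group 3: 1052 * 0.967 = 1017
Group 4: 1944 * 0.985 = 1915
Group 5: 1418 * 0.966 + 1889 * 0.682 = 1370 + 1288 = 2658
Population now: 0–19=1246, 20–39=1484, 40–59=1017, 60–79=1915, 80+=2658

1484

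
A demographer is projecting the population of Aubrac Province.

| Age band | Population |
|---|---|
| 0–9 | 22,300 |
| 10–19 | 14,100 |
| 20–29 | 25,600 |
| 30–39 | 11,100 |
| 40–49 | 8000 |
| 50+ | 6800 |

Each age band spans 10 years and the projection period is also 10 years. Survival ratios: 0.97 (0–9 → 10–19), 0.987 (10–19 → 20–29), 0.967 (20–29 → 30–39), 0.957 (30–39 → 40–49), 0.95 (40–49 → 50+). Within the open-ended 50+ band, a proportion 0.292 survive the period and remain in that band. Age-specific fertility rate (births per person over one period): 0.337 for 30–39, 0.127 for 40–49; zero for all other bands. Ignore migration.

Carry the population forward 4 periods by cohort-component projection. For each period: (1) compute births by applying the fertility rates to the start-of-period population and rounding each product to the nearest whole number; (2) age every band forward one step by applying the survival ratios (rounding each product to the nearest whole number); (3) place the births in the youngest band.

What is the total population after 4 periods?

69256

[period 1]
Births: 11100 × 0.337 = 3741, 8000 × 0.127 = 1016 → 4757
10–19: 22300 × 0.97 = 21631
20–29: 14100 × 0.987 = 13917
30–39: 25600 × 0.967 = 24755
40–49: 11100 × 0.957 = 10623
50+: 8000 × 0.95 + 6800 × 0.292 = 7600 + 1986 = 9586
End of period: [4757, 21631, 13917, 24755, 10623, 9586]
[period 2]
Births: 24755 × 0.337 = 8342, 10623 × 0.127 = 1349 → 9691
10–19: 4757 × 0.97 = 4614
20–29: 21631 × 0.987 = 21350
30–39: 13917 × 0.967 = 13458
40–49: 24755 × 0.957 = 23691
50+: 10623 × 0.95 + 9586 × 0.292 = 10092 + 2799 = 12891
End of period: [9691, 4614, 21350, 13458, 23691, 12891]
[period 3]
Births: 13458 × 0.337 = 4535, 23691 × 0.127 = 3009 → 7544
10–19: 9691 × 0.97 = 9400
20–29: 4614 × 0.987 = 4554
30–39: 21350 × 0.967 = 20645
40–49: 13458 × 0.957 = 12879
50+: 23691 × 0.95 + 12891 × 0.292 = 22506 + 3764 = 26270
End of period: [7544, 9400, 4554, 20645, 12879, 26270]
[period 4]
Births: 20645 × 0.337 = 6957, 12879 × 0.127 = 1636 → 8593
10–19: 7544 × 0.97 = 7318
20–29: 9400 × 0.987 = 9278
30–39: 4554 × 0.967 = 4404
40–49: 20645 × 0.957 = 19757
50+: 12879 × 0.95 + 26270 × 0.292 = 12235 + 7671 = 19906
End of period: [8593, 7318, 9278, 4404, 19757, 19906]
Total after period 4: 8593 + 7318 + 9278 + 4404 + 19757 + 19906 = 69256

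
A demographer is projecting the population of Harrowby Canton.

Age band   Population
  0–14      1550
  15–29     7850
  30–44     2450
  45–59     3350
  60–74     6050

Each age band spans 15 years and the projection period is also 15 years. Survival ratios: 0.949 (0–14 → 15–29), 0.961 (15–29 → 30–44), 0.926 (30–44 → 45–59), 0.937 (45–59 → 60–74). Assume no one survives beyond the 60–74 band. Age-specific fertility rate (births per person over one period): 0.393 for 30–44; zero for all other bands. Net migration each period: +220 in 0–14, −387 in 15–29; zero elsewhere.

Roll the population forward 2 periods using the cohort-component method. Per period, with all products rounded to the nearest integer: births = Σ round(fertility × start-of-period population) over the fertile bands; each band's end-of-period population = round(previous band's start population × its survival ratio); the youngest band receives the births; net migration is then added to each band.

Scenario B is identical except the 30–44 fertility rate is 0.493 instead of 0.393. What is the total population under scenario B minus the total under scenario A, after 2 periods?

986

Period 1.
Births: 2450 × 0.393 = 963
15–29: 1550 × 0.949 = 1471
30–44: 7850 × 0.961 = 7544
45–59: 2450 × 0.926 = 2269
60–74: 3350 × 0.937 = 3139
Net migration: 0–14 + 220 → 1183; 15–29 − 387 → 1084
Giving 1183 / 1084 / 7544 / 2269 / 3139.
Period 2.
Births: 7544 × 0.393 = 2965
15–29: 1183 × 0.949 = 1123
30–44: 1084 × 0.961 = 1042
45–59: 7544 × 0.926 = 6986
60–74: 2269 × 0.937 = 2126
Net migration: 0–14 + 220 → 3185; 15–29 − 387 → 736
Giving 3185 / 736 / 1042 / 6986 / 2126.
Scenario A total after 2 periods: 14075
Scenario B projection —
Period 1.
Births: 2450 × 0.493 = 1208
15–29: 1550 × 0.949 = 1471
30–44: 7850 × 0.961 = 7544
45–59: 2450 × 0.926 = 2269
60–74: 3350 × 0.937 = 3139
Net migration: 0–14 + 220 → 1428; 15–29 − 387 → 1084
Giving 1428 / 1084 / 7544 / 2269 / 3139.
Period 2.
Births: 7544 × 0.493 = 3719
15–29: 1428 × 0.949 = 1355
30–44: 1084 × 0.961 = 1042
45–59: 7544 × 0.926 = 6986
60–74: 2269 × 0.937 = 2126
Net migration: 0–14 + 220 → 3939; 15–29 − 387 → 968
Giving 3939 / 968 / 1042 / 6986 / 2126.
Scenario B total after 2 periods: 15061
Difference B − A = 15061 − 14075 = 986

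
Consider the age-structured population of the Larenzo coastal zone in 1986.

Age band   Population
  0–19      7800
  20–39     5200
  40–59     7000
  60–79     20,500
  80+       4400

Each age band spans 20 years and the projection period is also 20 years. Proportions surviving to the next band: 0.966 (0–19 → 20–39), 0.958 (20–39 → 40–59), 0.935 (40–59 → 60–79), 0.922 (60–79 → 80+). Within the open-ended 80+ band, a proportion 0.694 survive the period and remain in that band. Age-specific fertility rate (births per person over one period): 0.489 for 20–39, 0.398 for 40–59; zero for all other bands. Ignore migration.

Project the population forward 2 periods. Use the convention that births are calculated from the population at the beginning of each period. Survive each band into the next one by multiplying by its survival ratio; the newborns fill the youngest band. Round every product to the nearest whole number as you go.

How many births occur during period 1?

5329

Call the groups 1 to 5, youngest first.
Period 1.
Births: 5200 × 0.489 = 2543 ; 7000 × 0.398 = 2786 ⇒ total 5329
Group 2: 7800 × 0.966 = 7535
Group 3: 5200 × 0.958 = 4982
Group 4: 7000 × 0.935 = 6545
Group 5: 20500 × 0.922 + 4400 × 0.694 = 18901 + 3054 = 21955
End of period: [5329, 7535, 4982, 6545, 21955]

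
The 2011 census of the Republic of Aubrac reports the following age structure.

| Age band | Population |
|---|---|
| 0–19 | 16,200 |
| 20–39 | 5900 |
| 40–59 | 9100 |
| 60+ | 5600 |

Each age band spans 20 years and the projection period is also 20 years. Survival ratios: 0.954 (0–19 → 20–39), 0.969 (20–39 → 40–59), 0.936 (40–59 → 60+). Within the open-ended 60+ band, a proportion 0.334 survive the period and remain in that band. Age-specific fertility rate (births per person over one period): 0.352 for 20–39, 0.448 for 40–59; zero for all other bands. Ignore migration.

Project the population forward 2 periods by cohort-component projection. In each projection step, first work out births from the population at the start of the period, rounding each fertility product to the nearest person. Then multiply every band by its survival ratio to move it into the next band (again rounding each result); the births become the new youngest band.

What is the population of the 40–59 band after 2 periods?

14976

Period 1:
Births: 5900 * 0.352 = 2077  |  9100 * 0.448 = 4077 → 6154
20–39: 16200 * 0.954 = 15455
40–59: 5900 * 0.969 = 5717
60+: 9100 * 0.936 + 5600 * 0.334 = 8518 + 1870 = 10388
Population now: 0–19=6154, 20–39=15455, 40–59=5717, 60+=10388
Period 2:
Births: 15455 * 0.352 = 5440  |  5717 * 0.448 = 2561 → 8001
20–39: 6154 * 0.954 = 5871
40–59: 15455 * 0.969 = 14976
60+: 5717 * 0.936 + 10388 * 0.334 = 5351 + 3470 = 8821
Population now: 0–19=8001, 20–39=5871, 40–59=14976, 60+=8821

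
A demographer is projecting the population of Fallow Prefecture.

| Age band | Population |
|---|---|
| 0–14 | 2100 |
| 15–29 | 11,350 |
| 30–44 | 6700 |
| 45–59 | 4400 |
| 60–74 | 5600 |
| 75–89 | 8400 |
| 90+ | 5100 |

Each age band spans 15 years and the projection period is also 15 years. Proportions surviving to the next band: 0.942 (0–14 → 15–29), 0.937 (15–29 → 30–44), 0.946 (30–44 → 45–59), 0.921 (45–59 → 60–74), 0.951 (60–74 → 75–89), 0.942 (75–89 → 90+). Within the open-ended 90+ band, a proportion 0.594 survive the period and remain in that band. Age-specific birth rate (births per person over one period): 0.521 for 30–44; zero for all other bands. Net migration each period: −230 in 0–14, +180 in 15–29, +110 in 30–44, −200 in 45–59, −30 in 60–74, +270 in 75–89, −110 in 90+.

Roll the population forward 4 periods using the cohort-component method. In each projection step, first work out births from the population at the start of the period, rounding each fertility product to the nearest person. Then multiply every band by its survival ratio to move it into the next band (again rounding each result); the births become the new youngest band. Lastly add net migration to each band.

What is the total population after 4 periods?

32340

Let group 1 be 0–14 through group 7 = 90+.
Period 1:
Births: 6700 * 0.521 = 3491
Group 2: 2100 * 0.942 = 1978
Group 3: 11350 * 0.937 = 10635
Group 4: 6700 * 0.946 = 6338
Group 5: 4400 * 0.921 = 4052
Group 6: 5600 * 0.951 = 5326
Group 7: 8400 * 0.942 + 5100 * 0.594 = 7913 + 3029 = 10942
Net migration: Group 1 − 230 → 3261; Group 2 + 180 → 2158; Group 3 + 110 → 10745; Group 4 − 200 → 6138; Group 5 − 30 → 4022; Group 6 + 270 → 5596; Group 7 − 110 → 10832
Giving 3261 / 2158 / 10745 / 6138 / 4022 / 5596 / 10832.
Period 2:
Births: 10745 * 0.521 = 5598
Group 2: 3261 * 0.942 = 3072
Group 3: 2158 * 0.937 = 2022
Group 4: 10745 * 0.946 = 10165
Group 5: 6138 * 0.921 = 5653
Group 6: 4022 * 0.951 = 3825
Group 7: 5596 * 0.942 + 10832 * 0.594 = 5271 + 6434 = 11705
Net migration: Group 1 − 230 → 5368; Group 2 + 180 → 3252; Group 3 + 110 → 2132; Group 4 − 200 → 9965; Group 5 − 30 → 5623; Group 6 + 270 → 4095; Group 7 − 110 → 11595
Giving 5368 / 3252 / 2132 / 9965 / 5623 / 4095 / 11595.
Period 3:
Births: 2132 * 0.521 = 1111
Group 2: 5368 * 0.942 = 5057
Group 3: 3252 * 0.937 = 3047
Group 4: 2132 * 0.946 = 2017
Group 5: 9965 * 0.921 = 9178
Group 6: 5623 * 0.951 = 5347
Group 7: 4095 * 0.942 + 11595 * 0.594 = 3857 + 6887 = 10744
Net migration: Group 1 − 230 → 881; Group 2 + 180 → 5237; Group 3 + 110 → 3157; Group 4 − 200 → 1817; Group 5 − 30 → 9148; Group 6 + 270 → 5617; Group 7 − 110 → 10634
Giving 881 / 5237 / 3157 / 1817 / 9148 / 5617 / 10634.
Period 4:
Births: 3157 * 0.521 = 1645
Group 2: 881 * 0.942 = 830
Group 3: 5237 * 0.937 = 4907
Group 4: 3157 * 0.946 = 2987
Group 5: 1817 * 0.921 = 1673
Group 6: 9148 * 0.951 = 8700
Group 7: 5617 * 0.942 + 10634 * 0.594 = 5291 + 6317 = 11608
Net migration: Group 1 − 230 → 1415; Group 2 + 180 → 1010; Group 3 + 110 → 5017; Group 4 − 200 → 2787; Group 5 − 30 → 1643; Group 6 + 270 → 8970; Group 7 − 110 → 11498
Giving 1415 / 1010 / 5017 / 2787 / 1643 / 8970 / 11498.
Total after period 4: 1415 + 1010 + 5017 + 2787 + 1643 + 8970 + 11498 = 32340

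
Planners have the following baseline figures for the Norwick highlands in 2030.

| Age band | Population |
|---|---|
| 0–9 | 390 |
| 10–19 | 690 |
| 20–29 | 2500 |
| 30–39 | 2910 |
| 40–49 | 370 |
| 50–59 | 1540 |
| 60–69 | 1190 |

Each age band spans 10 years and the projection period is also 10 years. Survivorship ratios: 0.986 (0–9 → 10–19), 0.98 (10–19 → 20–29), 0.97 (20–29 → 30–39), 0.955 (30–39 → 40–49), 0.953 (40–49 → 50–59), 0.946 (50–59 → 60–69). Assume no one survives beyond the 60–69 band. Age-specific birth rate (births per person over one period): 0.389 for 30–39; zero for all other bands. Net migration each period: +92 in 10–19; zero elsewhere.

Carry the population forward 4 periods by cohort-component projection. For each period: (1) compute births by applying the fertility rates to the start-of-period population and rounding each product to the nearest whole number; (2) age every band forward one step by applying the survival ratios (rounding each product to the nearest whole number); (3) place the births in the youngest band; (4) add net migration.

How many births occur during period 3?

Period 1.
Births: 2910 * 0.389 = 1132
10–19: 390 * 0.986 = 385
20–29: 690 * 0.98 = 676
30–39: 2500 * 0.97 = 2425
40–49: 2910 * 0.955 = 2779
50–59: 370 * 0.953 = 353
60–69: 1540 * 0.946 = 1457
Net migration: 10–19 + 92 → 477
Population now: 0–9=1132, 10–19=477, 20–29=676, 30–39=2425, 40–49=2779, 50–59=353, 60–69=1457
Period 2.
Births: 2425 * 0.389 = 943
10–19: 1132 * 0.986 = 1116
20–29: 477 * 0.98 = 467
30–39: 676 * 0.97 = 656
40–49: 2425 * 0.955 = 2316
50–59: 2779 * 0.953 = 2648
60–69: 353 * 0.946 = 334
Net migration: 10–19 + 92 → 1208
Population now: 0–9=943, 10–19=1208, 20–29=467, 30–39=656, 40–49=2316, 50–59=2648, 60–69=334
Period 3.
Births: 656 * 0.389 = 255
10–19: 943 * 0.986 = 930
20–29: 1208 * 0.98 = 1184
30–39: 467 * 0.97 = 453
40–49: 656 * 0.955 = 626
50–59: 2316 * 0.953 = 2207
60–69: 2648 * 0.946 = 2505
Net migration: 10–19 + 92 → 1022
Population now: 0–9=255, 10–19=1022, 20–29=1184, 30–39=453, 40–49=626, 50–59=2207, 60–69=2505

255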